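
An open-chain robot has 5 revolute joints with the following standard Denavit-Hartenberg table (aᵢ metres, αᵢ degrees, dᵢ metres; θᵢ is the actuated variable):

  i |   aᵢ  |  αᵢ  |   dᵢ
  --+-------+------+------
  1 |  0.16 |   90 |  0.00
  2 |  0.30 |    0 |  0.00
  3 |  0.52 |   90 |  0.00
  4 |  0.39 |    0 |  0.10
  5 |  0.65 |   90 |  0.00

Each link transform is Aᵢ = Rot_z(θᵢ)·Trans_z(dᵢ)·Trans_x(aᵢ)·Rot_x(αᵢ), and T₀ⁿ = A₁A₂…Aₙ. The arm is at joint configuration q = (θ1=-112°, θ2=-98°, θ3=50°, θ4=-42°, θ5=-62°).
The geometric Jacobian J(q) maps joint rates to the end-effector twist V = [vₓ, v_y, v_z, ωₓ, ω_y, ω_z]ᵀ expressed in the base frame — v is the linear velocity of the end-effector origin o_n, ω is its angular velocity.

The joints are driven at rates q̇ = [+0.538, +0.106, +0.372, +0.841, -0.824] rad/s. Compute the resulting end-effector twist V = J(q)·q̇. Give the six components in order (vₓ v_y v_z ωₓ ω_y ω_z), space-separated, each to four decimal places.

0.0276 0.0216 -0.0023 -0.4385 0.1908 0.5266

o_n = [0.6467, -0.7796, -0.8490]
J₁: ẑ×o_n = [0.7796, 0.6467, -0.0000], ω = ẑ
J2: z=[-0.9272, 0.3746, 0.0000] o=[-0.0599, -0.1483, 0.0000] → [-0.3180, -0.7871, 0.3206, -0.9272, 0.3746, 0.0000]
J3: z=[-0.9272, 0.3746, 0.0000] o=[-0.0443, -0.1096, -0.2971] → [-0.2067, -0.5117, 0.3623, -0.9272, 0.3746, 0.0000]
J4: z=[0.2784, 0.6890, -0.6691] o=[-0.1746, -0.4322, -0.6835] → [-0.3464, -0.5035, -0.6626, 0.2784, 0.6890, -0.6691]
J5: z=[0.2784, 0.6890, -0.6691] o=[0.0225, -0.6409, -0.9658] → [-0.0123, -0.4502, -0.4687, 0.2784, 0.6890, -0.6691]
V = J·q̇ = [0.0276, 0.0216, -0.0023, -0.4385, 0.1908, 0.5266]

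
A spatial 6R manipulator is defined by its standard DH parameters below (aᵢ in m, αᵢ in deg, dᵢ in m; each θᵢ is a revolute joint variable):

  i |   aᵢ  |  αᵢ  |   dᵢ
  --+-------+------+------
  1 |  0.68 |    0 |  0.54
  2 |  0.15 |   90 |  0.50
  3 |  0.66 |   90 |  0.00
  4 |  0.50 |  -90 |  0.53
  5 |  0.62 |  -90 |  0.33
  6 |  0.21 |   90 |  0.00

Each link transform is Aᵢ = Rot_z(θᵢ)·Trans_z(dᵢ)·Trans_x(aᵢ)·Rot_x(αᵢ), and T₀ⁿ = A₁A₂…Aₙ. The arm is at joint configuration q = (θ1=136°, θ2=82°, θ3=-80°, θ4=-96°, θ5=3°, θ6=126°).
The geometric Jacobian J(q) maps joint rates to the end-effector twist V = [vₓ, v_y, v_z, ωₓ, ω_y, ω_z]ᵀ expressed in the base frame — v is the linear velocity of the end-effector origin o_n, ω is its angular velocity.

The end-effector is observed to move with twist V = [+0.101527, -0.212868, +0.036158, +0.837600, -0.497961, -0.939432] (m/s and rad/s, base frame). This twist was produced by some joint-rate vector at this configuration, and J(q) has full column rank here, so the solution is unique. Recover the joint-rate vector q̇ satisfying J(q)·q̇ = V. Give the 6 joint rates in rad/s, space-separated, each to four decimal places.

o_n = [0.3060, -0.1845, 0.2482]
J₁: ẑ×o_n = [0.1845, 0.3060, -0.0000], ω = ẑ
J2: z=[0.0000, 0.0000, 1.0000] o=[-0.4892, 0.4724, 0.5400] → [0.6569, 0.7951, -0.0000, 0.0000, 0.0000, 1.0000]
J3: z=[-0.6157, 0.7880, 0.0000] o=[-0.6074, 0.3800, 1.0400] → [-0.6239, -0.4875, -0.3722, -0.6157, 0.7880, 0.0000]
J4: z=[0.7760, 0.6063, -0.1736] o=[-0.6977, 0.3095, 0.3900] → [-0.1718, -0.0642, -0.9919, 0.7760, 0.6063, -0.1736]
J5: z=[-0.0717, -0.1887, -0.9794] o=[0.0269, 0.2445, 0.3495] → [-0.4011, -0.2806, 0.0834, -0.0717, -0.1887, -0.9794]
J6: z=[-0.8078, -0.5650, 0.1680] o=[0.3660, -0.3157, 0.0956] → [-0.1083, 0.1132, -0.1399, -0.8078, -0.5650, 0.1680]
q̇ = J⁺·V = [-0.5030, -0.7710, -0.9490, 0.2870, -0.3930, -0.0030]

-0.5030 -0.7710 -0.9490 0.2870 -0.3930 -0.0030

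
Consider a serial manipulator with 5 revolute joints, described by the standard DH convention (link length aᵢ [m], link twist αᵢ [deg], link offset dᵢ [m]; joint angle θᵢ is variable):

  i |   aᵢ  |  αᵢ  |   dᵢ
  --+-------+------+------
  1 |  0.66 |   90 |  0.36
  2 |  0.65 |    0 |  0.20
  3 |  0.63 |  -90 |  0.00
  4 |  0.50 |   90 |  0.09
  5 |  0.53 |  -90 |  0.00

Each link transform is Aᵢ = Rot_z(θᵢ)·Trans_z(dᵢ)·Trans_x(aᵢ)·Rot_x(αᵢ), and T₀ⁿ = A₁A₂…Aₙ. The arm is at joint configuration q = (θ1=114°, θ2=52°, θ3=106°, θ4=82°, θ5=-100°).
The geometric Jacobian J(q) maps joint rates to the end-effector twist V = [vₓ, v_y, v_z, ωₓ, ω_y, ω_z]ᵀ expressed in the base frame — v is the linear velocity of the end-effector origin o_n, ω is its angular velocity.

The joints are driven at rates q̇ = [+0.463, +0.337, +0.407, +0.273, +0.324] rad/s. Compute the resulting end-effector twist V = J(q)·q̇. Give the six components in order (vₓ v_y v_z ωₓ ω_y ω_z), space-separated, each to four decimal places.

-0.1443 -0.7920 -0.2234 0.8835 -0.0442 0.3301

o_n = [-0.4244, 0.4517, 1.5300]
J₁: ẑ×o_n = [-0.4517, -0.4244, 0.0000], ω = ẑ
J2: z=[0.9135, 0.4067, 0.0000] o=[-0.2684, 0.6029, 0.3600] → [0.4759, -1.0688, -0.0748, 0.9135, 0.4067, 0.0000]
J3: z=[0.9135, 0.4067, 0.0000] o=[-0.2485, 1.0499, 0.8722] → [0.2675, -0.6009, -0.4750, 0.9135, 0.4067, 0.0000]
J4: z=[0.1524, -0.3422, -0.9272] o=[-0.0109, 0.5162, 1.1082] → [-0.2042, 0.3191, -0.1513, 0.1524, -0.3422, -0.9272]
J5: z=[0.5006, -0.7822, 0.3710] o=[-0.4233, 0.2251, 1.0508] → [-0.4588, -0.2403, 0.1125, 0.5006, -0.7822, 0.3710]
V = J·q̇ = [-0.1443, -0.7920, -0.2234, 0.8835, -0.0442, 0.3301]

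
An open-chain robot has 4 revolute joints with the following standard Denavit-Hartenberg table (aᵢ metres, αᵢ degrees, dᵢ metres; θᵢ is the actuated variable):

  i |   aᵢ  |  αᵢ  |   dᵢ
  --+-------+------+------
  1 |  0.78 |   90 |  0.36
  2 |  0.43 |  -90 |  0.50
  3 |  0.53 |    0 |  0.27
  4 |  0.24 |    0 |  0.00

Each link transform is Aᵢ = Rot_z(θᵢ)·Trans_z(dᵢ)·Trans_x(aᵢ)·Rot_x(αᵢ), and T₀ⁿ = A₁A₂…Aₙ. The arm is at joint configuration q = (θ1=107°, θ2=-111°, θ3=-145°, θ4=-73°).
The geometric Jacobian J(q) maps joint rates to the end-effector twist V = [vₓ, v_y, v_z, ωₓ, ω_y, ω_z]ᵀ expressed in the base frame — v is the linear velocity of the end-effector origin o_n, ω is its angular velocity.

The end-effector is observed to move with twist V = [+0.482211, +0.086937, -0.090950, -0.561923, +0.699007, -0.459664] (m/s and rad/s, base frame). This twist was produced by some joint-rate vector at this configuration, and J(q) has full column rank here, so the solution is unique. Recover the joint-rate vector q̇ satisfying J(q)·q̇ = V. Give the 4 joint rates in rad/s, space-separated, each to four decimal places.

o_n = [0.3056, 1.2451, 0.4437]
J₁: ẑ×o_n = [-1.2451, 0.3056, 0.0000], ω = ẑ
J2: z=[0.9563, 0.2924, 0.0000] o=[-0.2280, 0.7459, 0.3600] → [0.0245, -0.0800, 0.3213, 0.9563, 0.2924, 0.0000]
J3: z=[-0.2730, 0.8928, -0.3584] o=[0.2952, 0.7447, -0.0414] → [0.6124, 0.1287, -0.1459, -0.2730, 0.8928, -0.3584]
J4: z=[-0.2730, 0.8928, -0.3584] o=[0.4667, 1.2235, 0.2671] → [0.1654, 0.1059, 0.1379, -0.2730, 0.8928, -0.3584]
q̇ = J⁺·V = [-0.1400, -0.3330, 0.3770, 0.5150]

-0.1400 -0.3330 0.3770 0.5150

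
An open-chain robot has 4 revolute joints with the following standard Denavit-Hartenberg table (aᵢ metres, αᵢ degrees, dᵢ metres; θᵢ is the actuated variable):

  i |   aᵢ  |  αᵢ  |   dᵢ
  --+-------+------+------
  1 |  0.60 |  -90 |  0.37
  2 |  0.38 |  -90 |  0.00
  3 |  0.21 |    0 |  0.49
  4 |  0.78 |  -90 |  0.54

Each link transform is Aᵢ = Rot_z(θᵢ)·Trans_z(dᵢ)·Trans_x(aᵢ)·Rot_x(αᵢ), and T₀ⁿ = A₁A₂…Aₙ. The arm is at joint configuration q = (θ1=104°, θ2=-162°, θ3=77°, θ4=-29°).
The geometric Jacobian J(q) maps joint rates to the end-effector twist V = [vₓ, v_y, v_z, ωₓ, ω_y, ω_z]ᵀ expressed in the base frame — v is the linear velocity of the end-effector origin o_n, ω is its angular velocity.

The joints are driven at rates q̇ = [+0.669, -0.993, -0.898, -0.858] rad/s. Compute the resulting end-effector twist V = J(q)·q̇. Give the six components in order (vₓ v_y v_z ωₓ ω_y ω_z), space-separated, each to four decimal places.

-0.4852 -2.0607 -0.2090 1.0948 -0.2863 -1.0011

o_n = [0.7572, 0.2049, 1.6429]
J₁: ẑ×o_n = [-0.2049, 0.7572, 0.0000], ω = ẑ
J2: z=[-0.9703, -0.2419, 0.0000] o=[-0.1452, 0.5822, 0.3700] → [-0.3079, 1.2351, 0.5844, -0.9703, -0.2419, 0.0000]
J3: z=[-0.0748, 0.2998, 0.9511] o=[-0.0577, 0.2315, 0.4874] → [0.3718, 0.8614, -0.2424, -0.0748, 0.2998, 0.9511]
J4: z=[-0.0748, 0.2998, 0.9511] o=[0.1151, 0.3843, 0.9680] → [0.3731, 0.6612, -0.1791, -0.0748, 0.2998, 0.9511]
V = J·q̇ = [-0.4852, -2.0607, -0.2090, 1.0948, -0.2863, -1.0011]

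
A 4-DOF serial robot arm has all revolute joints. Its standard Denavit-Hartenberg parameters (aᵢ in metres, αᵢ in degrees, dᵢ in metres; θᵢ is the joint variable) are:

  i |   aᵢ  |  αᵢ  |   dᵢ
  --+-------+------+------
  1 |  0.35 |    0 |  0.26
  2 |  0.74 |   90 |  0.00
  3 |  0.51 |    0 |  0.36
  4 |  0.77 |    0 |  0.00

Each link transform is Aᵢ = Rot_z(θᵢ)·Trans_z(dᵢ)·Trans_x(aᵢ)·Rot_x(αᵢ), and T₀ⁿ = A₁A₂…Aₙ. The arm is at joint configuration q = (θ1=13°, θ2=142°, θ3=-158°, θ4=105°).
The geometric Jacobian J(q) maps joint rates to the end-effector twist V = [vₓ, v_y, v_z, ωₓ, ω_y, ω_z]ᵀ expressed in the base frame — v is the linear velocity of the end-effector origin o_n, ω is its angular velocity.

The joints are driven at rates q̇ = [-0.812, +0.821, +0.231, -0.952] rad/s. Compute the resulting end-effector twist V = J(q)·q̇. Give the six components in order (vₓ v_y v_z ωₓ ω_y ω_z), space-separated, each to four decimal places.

0.4201 -0.4502 -0.4433 -0.3047 -0.6534 0.0090

o_n = [-0.1689, 0.7137, -0.5460]
J₁: ẑ×o_n = [-0.7137, -0.1689, 0.0000], ω = ẑ
J2: z=[0.0000, 0.0000, 1.0000] o=[0.3410, 0.0787, 0.2600] → [-0.6350, -0.5099, 0.0000, 0.0000, 0.0000, 1.0000]
J3: z=[0.4226, 0.9063, 0.0000] o=[-0.3296, 0.3915, 0.2600] → [-0.7305, 0.3406, -0.0095, 0.4226, 0.9063, 0.0000]
J4: z=[0.4226, 0.9063, 0.0000] o=[0.2511, 0.5179, 0.0690] → [-0.5573, 0.2599, 0.4634, 0.4226, 0.9063, 0.0000]
V = J·q̇ = [0.4201, -0.4502, -0.4433, -0.3047, -0.6534, 0.0090]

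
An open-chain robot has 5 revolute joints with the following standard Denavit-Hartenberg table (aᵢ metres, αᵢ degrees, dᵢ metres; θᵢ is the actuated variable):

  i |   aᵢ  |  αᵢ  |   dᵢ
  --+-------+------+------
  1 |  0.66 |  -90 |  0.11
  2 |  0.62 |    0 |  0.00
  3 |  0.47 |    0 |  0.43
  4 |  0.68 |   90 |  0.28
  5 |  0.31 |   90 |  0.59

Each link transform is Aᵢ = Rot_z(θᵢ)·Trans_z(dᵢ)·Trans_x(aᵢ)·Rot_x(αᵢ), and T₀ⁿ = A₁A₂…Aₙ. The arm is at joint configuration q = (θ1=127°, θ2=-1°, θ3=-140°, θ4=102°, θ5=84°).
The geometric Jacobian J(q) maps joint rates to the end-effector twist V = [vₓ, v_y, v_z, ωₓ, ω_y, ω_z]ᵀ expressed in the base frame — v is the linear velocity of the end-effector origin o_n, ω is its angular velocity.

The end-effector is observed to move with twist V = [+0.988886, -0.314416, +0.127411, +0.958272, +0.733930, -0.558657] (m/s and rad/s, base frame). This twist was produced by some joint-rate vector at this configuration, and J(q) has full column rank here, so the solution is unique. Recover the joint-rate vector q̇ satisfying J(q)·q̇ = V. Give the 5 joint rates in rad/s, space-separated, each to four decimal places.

-0.5470 -0.4580 -0.5810 -0.1680 -0.0150

o_n = [-1.4734, 0.2633, 1.3234]
J₁: ẑ×o_n = [-0.2633, -1.4734, 0.0000], ω = ẑ
J2: z=[-0.7986, -0.6018, 0.0000] o=[-0.3972, 0.5271, 0.1100] → [-0.7303, 0.9691, -0.4370, -0.7986, -0.6018, 0.0000]
J3: z=[-0.7986, -0.6018, 0.0000] o=[-0.7703, 1.0222, 0.1208] → [-0.7238, 0.9605, 0.1829, -0.7986, -0.6018, 0.0000]
J4: z=[-0.7986, -0.6018, 0.0000] o=[-0.8939, 0.4717, 0.4166] → [-0.5458, 0.7242, -0.1823, -0.7986, -0.6018, 0.0000]
J5: z=[0.3787, -0.5026, 0.7771] o=[-1.4355, 0.7252, 0.8445] → [0.1183, -0.2109, -0.1940, 0.3787, -0.5026, 0.7771]
q̇ = J⁺·V = [-0.5470, -0.4580, -0.5810, -0.1680, -0.0150]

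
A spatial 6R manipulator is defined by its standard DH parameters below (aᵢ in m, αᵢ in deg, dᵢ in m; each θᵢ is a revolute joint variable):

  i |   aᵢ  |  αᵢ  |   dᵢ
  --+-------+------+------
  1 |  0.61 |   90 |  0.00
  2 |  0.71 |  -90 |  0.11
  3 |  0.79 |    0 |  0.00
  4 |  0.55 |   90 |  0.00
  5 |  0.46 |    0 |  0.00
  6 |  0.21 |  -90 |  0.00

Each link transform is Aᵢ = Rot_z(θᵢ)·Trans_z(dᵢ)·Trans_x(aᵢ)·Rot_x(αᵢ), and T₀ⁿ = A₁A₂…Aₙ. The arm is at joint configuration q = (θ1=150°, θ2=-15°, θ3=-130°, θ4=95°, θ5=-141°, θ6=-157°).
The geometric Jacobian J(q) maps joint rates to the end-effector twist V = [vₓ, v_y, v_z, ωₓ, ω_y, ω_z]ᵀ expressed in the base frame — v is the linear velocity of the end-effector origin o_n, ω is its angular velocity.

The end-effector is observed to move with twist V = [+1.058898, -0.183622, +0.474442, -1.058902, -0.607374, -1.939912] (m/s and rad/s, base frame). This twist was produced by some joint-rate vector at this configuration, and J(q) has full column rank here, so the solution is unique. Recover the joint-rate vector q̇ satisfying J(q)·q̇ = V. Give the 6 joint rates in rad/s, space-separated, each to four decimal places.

o_n = [-0.4325, 1.2683, -0.2146]
J₁: ẑ×o_n = [-1.2683, -0.4325, 0.0000], ω = ẑ
J2: z=[0.5000, 0.8660, 0.0000] o=[-0.5283, 0.3050, 0.0000] → [-0.1858, 0.1073, 0.3987, 0.5000, 0.8660, 0.0000]
J3: z=[-0.2241, 0.1294, 0.9659] o=[-1.0672, 0.7432, -0.1838] → [-0.5112, 0.6062, -0.1998, -0.2241, 0.1294, 0.9659]
J4: z=[-0.2241, 0.1294, 0.9659] o=[-0.3398, 1.0220, -0.0523] → [-0.2589, -0.1259, -0.0432, -0.2241, 0.1294, 0.9659]
J5: z=[0.8894, 0.4324, 0.1485] o=[-0.5590, 1.5128, -0.1689] → [0.0166, 0.0594, -0.2721, 0.8894, 0.4324, 0.1485]
J6: z=[0.8894, 0.4324, 0.1485] o=[-0.3516, 1.1563, -0.3728] → [0.0518, -0.1527, 0.1345, 0.8894, 0.4324, 0.1485]
q̇ = J⁺·V = [-0.4970, 0.3240, -0.8850, -0.3500, -0.9340, -0.7500]

-0.4970 0.3240 -0.8850 -0.3500 -0.9340 -0.7500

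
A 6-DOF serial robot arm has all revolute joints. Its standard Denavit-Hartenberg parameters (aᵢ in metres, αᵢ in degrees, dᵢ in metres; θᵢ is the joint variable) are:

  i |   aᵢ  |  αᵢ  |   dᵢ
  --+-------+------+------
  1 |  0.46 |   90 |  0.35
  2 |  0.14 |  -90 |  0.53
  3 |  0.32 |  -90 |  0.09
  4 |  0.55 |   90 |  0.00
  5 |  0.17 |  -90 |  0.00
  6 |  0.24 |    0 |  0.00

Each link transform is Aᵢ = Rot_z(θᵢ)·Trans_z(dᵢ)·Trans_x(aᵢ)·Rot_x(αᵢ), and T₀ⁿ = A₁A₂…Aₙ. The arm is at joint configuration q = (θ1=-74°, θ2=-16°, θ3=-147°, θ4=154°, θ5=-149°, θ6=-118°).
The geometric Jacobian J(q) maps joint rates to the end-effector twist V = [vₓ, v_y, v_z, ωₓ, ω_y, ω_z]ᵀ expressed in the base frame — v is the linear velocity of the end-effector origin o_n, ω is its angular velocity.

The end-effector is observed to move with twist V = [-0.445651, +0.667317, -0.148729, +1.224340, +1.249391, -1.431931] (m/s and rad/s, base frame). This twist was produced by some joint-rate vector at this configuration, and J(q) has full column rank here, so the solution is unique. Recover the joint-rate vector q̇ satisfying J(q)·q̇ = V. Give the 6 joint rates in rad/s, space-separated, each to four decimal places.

-0.3570 -0.9670 -0.4590 -0.3810 0.7940 0.4370

o_n = [-0.3226, -0.6344, -0.0004]
J₁: ẑ×o_n = [0.6344, -0.3226, 0.0000], ω = ẑ
J2: z=[-0.9613, -0.2756, 0.0000] o=[0.1268, -0.4422, 0.3500] → [0.0966, -0.3368, 0.0610, -0.9613, -0.2756, 0.0000]
J3: z=[0.0760, -0.2650, 0.9613] o=[-0.3456, -0.7176, 0.3114] → [0.0027, 0.0458, 0.0124, 0.0760, -0.2650, 0.9613]
J4: z=[-0.6619, -0.7344, -0.1501] o=[-0.5774, -0.5415, 0.4719] → [0.3329, -0.3509, 0.2487, -0.6619, -0.7344, -0.1501]
J5: z=[-0.3952, 0.5121, -0.7626] o=[-0.2270, -0.7865, 0.1259] → [0.0513, 0.0229, -0.0112, -0.3952, 0.5121, -0.7626]
J6: z=[0.8954, 0.4001, -0.1954] o=[-0.2619, -0.6573, 0.2307] → [-0.0880, 0.2188, 0.0447, 0.8954, 0.4001, -0.1954]
q̇ = J⁺·V = [-0.3570, -0.9670, -0.4590, -0.3810, 0.7940, 0.4370]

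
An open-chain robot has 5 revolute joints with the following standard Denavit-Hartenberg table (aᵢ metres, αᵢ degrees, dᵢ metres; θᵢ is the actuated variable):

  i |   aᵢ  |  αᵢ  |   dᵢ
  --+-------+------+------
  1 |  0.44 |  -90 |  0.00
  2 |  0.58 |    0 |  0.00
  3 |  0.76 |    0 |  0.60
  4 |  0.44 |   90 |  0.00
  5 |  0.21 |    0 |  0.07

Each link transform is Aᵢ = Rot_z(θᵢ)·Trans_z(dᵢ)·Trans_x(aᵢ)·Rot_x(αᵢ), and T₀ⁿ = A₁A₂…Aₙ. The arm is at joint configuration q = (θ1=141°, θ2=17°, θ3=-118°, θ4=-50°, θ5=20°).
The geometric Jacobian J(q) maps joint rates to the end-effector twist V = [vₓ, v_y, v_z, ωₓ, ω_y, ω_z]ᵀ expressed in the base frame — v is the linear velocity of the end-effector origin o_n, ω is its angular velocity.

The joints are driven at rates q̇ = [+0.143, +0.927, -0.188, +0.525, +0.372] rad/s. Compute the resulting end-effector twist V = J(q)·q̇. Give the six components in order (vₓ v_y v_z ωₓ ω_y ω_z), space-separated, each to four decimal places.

-0.5626 0.3136 0.3275 -0.6553 -1.0958 -0.1824

o_n = [-0.6235, -0.3596, 0.8242]
J₁: ẑ×o_n = [0.3596, -0.6235, 0.0000], ω = ẑ
J2: z=[-0.6293, -0.7771, 0.0000] o=[-0.3419, 0.2769, 0.0000] → [-0.6405, 0.5187, 0.1817, -0.6293, -0.7771, 0.0000]
J3: z=[-0.6293, -0.7771, 0.0000] o=[-0.7730, 0.6260, -0.1696] → [-0.7723, 0.6254, 0.7364, -0.6293, -0.7771, 0.0000]
J4: z=[-0.6293, -0.7771, 0.0000] o=[-1.0379, 0.0684, 0.5765] → [-0.1925, 0.1559, 0.5914, -0.6293, -0.7771, 0.0000]
J5: z=[0.3768, -0.3051, -0.8746] o=[-0.7388, -0.1738, 0.7898] → [-0.1730, -0.1138, -0.0348, 0.3768, -0.3051, -0.8746]
V = J·q̇ = [-0.5626, 0.3136, 0.3275, -0.6553, -1.0958, -0.1824]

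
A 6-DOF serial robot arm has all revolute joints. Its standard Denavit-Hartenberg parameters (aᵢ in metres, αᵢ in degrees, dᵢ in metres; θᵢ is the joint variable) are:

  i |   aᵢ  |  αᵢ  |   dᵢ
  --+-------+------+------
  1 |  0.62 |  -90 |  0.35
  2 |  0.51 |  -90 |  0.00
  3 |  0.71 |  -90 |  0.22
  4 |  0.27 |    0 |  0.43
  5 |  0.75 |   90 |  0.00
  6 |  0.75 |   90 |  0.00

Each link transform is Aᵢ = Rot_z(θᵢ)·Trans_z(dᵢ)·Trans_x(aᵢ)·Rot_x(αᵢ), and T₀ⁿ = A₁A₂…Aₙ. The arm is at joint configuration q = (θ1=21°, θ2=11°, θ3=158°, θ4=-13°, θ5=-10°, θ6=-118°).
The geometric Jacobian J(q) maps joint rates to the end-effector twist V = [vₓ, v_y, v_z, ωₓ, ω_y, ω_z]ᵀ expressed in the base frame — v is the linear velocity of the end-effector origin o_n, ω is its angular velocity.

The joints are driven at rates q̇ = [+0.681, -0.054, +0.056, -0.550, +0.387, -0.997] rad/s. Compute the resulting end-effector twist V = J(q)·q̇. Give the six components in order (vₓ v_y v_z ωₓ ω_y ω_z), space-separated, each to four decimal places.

0.6840 0.8777 -0.0712 0.0043 -0.3744 1.5842

o_n = [0.1671, -0.7039, 0.0448]
J₁: ẑ×o_n = [0.7039, 0.1671, -0.0000], ω = ẑ
J2: z=[-0.3584, 0.9336, 0.0000] o=[0.5788, 0.2222, 0.3500] → [-0.2849, -0.1094, 0.7162, -0.3584, 0.9336, 0.0000]
J3: z=[-0.1781, -0.0684, -0.9816] o=[1.0462, 0.4016, 0.2527] → [-1.0710, 0.8259, 0.1368, -0.1781, -0.0684, -0.9816]
J4: z=[-0.6756, 0.7338, 0.0715] o=[0.4990, -0.0933, 0.1623] → [-0.0426, -0.1031, 0.6560, -0.6756, 0.7338, 0.0715]
J5: z=[-0.6756, 0.7338, 0.0715] o=[0.0095, 0.0402, 0.1800] → [-0.0460, -0.0800, 0.3870, -0.6756, 0.7338, 0.0715]
J6: z=[0.1156, 0.2011, -0.9727] o=[-0.5366, -0.4464, 0.0145] → [-0.2443, -0.6881, -0.1713, 0.1156, 0.2011, -0.9727]
V = J·q̇ = [0.6840, 0.8777, -0.0712, 0.0043, -0.3744, 1.5842]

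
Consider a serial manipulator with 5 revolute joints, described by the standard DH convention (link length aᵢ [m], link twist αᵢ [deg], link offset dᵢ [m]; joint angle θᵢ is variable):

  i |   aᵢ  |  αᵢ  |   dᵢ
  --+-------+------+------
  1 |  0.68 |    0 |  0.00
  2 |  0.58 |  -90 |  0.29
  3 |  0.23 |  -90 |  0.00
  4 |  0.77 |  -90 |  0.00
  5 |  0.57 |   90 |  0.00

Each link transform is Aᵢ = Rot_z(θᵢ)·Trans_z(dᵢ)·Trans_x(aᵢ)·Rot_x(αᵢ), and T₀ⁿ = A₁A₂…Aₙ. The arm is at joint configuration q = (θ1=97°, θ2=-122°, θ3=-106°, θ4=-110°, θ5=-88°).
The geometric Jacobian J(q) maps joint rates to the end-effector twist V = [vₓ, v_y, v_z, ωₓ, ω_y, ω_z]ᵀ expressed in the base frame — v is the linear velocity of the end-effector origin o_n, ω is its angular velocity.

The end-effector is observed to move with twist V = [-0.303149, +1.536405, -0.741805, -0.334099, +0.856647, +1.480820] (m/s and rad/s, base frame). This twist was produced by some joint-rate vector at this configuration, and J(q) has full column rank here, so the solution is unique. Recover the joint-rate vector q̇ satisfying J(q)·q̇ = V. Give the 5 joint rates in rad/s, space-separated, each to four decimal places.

0.4710 0.6540 0.4440 -0.5410 0.5590

o_n = [1.2628, 0.8664, 0.4084]
J₁: ẑ×o_n = [-0.8664, 1.2628, 0.0000], ω = ẑ
J2: z=[0.0000, 0.0000, 1.0000] o=[-0.0829, 0.6749, 0.0000] → [-0.1915, 1.3457, 0.0000, 0.0000, 0.0000, 1.0000]
J3: z=[0.4226, 0.9063, 0.0000] o=[0.4428, 0.4298, 0.2900] → [0.1073, -0.0500, -0.5587, 0.4226, 0.9063, 0.0000]
J4: z=[0.8712, -0.4062, 0.2756] o=[0.3853, 0.4566, 0.5111] → [-0.0713, 0.3313, 0.7135, 0.8712, -0.4062, 0.2756]
J5: z=[-0.0902, 0.4194, 0.9033] o=[0.7569, 1.0817, 0.2579] → [0.2576, 0.4705, -0.1928, -0.0902, 0.4194, 0.9033]
q̇ = J⁺·V = [0.4710, 0.6540, 0.4440, -0.5410, 0.5590]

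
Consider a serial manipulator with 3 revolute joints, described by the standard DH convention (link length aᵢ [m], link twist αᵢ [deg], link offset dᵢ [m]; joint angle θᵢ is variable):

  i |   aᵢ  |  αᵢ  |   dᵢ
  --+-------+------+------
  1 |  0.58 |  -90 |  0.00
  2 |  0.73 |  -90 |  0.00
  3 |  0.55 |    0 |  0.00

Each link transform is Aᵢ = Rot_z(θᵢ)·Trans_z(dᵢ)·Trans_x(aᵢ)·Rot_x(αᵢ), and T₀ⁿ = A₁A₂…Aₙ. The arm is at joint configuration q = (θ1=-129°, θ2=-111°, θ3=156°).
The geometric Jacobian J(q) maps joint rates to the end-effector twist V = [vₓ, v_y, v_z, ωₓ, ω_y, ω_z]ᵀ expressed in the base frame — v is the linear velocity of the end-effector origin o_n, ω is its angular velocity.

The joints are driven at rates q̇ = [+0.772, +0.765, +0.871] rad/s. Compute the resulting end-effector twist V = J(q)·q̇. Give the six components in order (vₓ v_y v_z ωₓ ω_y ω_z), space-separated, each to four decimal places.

0.3843 -0.8324 -0.1195 0.0828 -1.1134 1.0841

o_n = [-0.4875, -0.2466, 0.2124]
J₁: ẑ×o_n = [0.2466, -0.4875, 0.0000], ω = ẑ
J2: z=[0.7771, -0.6293, 0.0000] o=[-0.3650, -0.4507, 0.0000] → [-0.1337, -0.1651, 0.0815, 0.7771, -0.6293, 0.0000]
J3: z=[-0.5875, -0.7255, 0.3584] o=[-0.2004, -0.2474, 0.6815] → [0.3400, -0.3785, -0.2088, -0.5875, -0.7255, 0.3584]
V = J·q̇ = [0.3843, -0.8324, -0.1195, 0.0828, -1.1134, 1.0841]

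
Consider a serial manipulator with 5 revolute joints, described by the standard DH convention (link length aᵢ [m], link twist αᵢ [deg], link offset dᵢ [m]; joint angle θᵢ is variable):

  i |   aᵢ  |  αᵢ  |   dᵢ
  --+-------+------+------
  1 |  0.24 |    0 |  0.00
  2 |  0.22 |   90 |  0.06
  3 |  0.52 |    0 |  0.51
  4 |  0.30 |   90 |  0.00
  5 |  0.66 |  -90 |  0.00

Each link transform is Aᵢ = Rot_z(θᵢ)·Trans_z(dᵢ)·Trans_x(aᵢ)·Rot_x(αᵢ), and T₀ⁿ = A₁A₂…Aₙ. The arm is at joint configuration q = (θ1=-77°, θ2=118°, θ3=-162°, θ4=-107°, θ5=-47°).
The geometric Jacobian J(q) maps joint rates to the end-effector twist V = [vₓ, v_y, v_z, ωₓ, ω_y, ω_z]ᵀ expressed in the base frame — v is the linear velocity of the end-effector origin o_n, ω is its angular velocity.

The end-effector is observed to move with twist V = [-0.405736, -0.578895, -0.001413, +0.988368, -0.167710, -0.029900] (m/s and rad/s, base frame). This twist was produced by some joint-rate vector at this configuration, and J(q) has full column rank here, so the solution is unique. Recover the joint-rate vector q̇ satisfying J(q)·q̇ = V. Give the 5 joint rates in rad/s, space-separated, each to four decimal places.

o_n = [-0.1452, -0.4432, 0.6493]
J₁: ẑ×o_n = [0.4432, -0.1452, 0.0000], ω = ẑ
J2: z=[0.0000, 0.0000, 1.0000] o=[0.0540, -0.2338, 0.0000] → [0.2093, -0.1992, 0.0000, 0.0000, 0.0000, 1.0000]
J3: z=[0.6561, -0.7547, 0.0000] o=[0.2200, -0.0895, 0.0600] → [-0.4448, -0.3866, -0.5076, 0.6561, -0.7547, 0.0000]
J4: z=[0.6561, -0.7547, 0.0000] o=[0.1814, -0.7989, -0.1007] → [-0.5660, -0.4920, -0.0131, 0.6561, -0.7547, 0.0000]
J5: z=[0.7546, 0.6560, 0.0175] o=[0.1774, -0.8023, 0.1993] → [0.2889, -0.3452, 0.4826, 0.7546, 0.6560, 0.0175]
q̇ = J⁺·V = [-0.9210, 0.8800, 0.6030, 0.1720, 0.6360]

-0.9210 0.8800 0.6030 0.1720 0.6360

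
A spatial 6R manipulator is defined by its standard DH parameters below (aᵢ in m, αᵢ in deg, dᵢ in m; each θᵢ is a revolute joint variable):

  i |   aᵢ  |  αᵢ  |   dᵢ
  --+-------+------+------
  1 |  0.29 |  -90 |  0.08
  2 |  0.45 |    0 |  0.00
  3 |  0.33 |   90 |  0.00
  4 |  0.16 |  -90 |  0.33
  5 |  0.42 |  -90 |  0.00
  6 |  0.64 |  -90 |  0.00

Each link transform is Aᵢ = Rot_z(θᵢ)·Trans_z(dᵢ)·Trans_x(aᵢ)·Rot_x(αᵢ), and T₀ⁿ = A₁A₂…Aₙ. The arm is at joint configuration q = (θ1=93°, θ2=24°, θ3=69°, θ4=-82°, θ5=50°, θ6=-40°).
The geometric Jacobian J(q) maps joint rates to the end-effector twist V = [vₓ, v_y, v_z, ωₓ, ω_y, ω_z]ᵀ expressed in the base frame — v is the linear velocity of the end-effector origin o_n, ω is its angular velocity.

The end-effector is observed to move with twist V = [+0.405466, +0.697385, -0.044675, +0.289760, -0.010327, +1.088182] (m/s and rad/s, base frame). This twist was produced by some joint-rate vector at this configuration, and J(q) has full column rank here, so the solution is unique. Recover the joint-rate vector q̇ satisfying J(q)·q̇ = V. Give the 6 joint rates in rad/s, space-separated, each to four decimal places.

o_n = [0.6645, 0.3255, -0.9237]
J₁: ẑ×o_n = [-0.3255, 0.6645, 0.0000], ω = ẑ
J2: z=[-0.9986, -0.0523, 0.0000] o=[-0.0152, 0.2896, 0.0800] → [0.0525, -1.0024, -0.0003, -0.9986, -0.0523, 0.0000]
J3: z=[-0.9986, -0.0523, 0.0000] o=[-0.0367, 0.7001, -0.1030] → [0.0430, -0.8196, 0.4108, -0.9986, -0.0523, 0.0000]
J4: z=[-0.0523, 0.9973, -0.0523] o=[-0.0358, 0.6829, -0.4326] → [-0.5085, -0.0623, -0.6797, -0.0523, 0.9973, -0.0523]
J5: z=[-0.1363, -0.0590, -0.9889] o=[0.1053, 1.0191, -0.4721] → [-0.6593, -0.6146, 0.1275, -0.1363, -0.0590, -0.9889]
J6: z=[-0.7242, -0.6752, 0.1401] o=[0.3891, 0.7103, -0.4928] → [0.3449, -0.2735, 0.4646, -0.7242, -0.6752, 0.1401]
q̇ = J⁺·V = [0.3890, 0.1410, 0.0580, -0.3860, -0.7580, -0.5040]

0.3890 0.1410 0.0580 -0.3860 -0.7580 -0.5040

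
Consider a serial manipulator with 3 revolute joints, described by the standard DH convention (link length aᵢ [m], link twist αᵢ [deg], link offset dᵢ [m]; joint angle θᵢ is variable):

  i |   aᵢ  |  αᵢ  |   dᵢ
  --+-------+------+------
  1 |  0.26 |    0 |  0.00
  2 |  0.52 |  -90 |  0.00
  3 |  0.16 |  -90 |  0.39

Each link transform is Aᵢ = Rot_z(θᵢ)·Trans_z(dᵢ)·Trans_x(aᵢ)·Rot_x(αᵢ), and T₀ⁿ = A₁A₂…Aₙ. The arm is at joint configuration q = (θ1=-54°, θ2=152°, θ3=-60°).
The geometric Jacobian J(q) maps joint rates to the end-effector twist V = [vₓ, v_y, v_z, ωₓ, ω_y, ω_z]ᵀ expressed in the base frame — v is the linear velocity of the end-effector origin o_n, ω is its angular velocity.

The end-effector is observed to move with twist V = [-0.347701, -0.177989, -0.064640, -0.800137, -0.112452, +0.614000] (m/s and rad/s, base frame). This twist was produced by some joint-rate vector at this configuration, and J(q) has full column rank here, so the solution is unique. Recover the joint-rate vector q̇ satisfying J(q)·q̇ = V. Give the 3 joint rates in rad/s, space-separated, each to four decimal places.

-0.0030 0.6170 0.8080

o_n = [-0.3169, 0.3295, 0.1386]
J₁: ẑ×o_n = [-0.3295, -0.3169, 0.0000], ω = ẑ
J2: z=[0.0000, 0.0000, 1.0000] o=[0.1528, -0.2103, 0.0000] → [-0.5399, -0.4697, 0.0000, 0.0000, 0.0000, 1.0000]
J3: z=[-0.9903, -0.1392, 0.0000] o=[0.0805, 0.3046, 0.0000] → [-0.0193, 0.1372, -0.0800, -0.9903, -0.1392, 0.0000]
q̇ = J⁺·V = [-0.0030, 0.6170, 0.8080]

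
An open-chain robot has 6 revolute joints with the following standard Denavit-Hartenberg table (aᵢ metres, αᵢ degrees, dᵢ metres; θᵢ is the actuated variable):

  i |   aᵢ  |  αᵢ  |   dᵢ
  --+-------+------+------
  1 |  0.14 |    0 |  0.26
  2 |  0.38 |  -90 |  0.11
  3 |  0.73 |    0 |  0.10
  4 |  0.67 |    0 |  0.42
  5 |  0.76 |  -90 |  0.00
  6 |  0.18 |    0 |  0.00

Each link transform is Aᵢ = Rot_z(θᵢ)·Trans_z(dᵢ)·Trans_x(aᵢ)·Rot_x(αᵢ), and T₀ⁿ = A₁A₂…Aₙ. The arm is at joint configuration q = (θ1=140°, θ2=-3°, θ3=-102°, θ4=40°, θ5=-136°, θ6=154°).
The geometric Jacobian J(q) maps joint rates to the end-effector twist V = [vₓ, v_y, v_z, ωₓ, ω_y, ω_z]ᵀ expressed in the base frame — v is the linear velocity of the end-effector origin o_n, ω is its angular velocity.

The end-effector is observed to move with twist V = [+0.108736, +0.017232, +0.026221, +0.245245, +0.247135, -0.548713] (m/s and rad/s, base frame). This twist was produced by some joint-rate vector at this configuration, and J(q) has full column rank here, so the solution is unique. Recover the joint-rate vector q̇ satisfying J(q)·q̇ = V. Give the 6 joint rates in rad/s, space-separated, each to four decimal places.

-0.7700 0.1880 0.0230 -0.7220 0.3510 0.0350

o_n = [-0.3889, -0.2505, 1.4908]
J₁: ẑ×o_n = [0.2505, -0.3889, 0.0000], ω = ẑ
J2: z=[0.0000, 0.0000, 1.0000] o=[-0.1072, 0.0900, 0.2600] → [0.3404, -0.2817, 0.0000, 0.0000, 0.0000, 1.0000]
J3: z=[-0.6820, -0.7314, 0.0000] o=[-0.3852, 0.3491, 0.3700] → [-0.8197, 0.7644, 0.4062, -0.6820, -0.7314, 0.0000]
J4: z=[-0.6820, -0.7314, 0.0000] o=[-0.3424, 0.1725, 1.0840] → [-0.2975, 0.2774, 0.2544, -0.6820, -0.7314, 0.0000]
J5: z=[-0.6820, -0.7314, 0.0000] o=[-0.8588, 0.0799, 1.6756] → [0.1352, -0.1261, 0.5689, -0.6820, -0.7314, 0.0000]
J6: z=[0.2260, -0.2107, 0.9511] o=[-0.3302, -0.4131, 1.4408] → [-0.1652, -0.0671, 0.0244, 0.2260, -0.2107, 0.9511]
q̇ = J⁺·V = [-0.7700, 0.1880, 0.0230, -0.7220, 0.3510, 0.0350]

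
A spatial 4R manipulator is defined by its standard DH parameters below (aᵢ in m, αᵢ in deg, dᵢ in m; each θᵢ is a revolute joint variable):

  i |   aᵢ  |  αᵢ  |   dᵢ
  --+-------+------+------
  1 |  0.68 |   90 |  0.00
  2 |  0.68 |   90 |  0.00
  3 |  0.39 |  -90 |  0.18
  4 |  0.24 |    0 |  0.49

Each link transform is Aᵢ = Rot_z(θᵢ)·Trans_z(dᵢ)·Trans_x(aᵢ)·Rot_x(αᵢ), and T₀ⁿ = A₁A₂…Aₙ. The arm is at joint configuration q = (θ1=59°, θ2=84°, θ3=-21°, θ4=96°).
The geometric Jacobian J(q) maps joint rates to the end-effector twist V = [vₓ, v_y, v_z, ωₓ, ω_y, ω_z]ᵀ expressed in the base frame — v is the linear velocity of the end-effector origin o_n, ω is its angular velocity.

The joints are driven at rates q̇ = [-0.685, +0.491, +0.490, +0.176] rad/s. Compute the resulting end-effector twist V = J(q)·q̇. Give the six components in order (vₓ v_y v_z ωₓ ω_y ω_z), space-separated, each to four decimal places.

o_n = [0.6646, 0.4718, 1.1959]
J₁: ẑ×o_n = [-0.4718, 0.6646, 0.0000], ω = ẑ
J2: z=[0.8572, -0.5150, 0.0000] o=[0.3502, 0.5829, 0.0000] → [-0.6159, -1.0250, 0.0667, 0.8572, -0.5150, 0.0000]
J3: z=[0.5122, 0.8525, -0.1045] o=[0.3868, 0.6438, 0.6763] → [0.4249, -0.2952, -0.3249, 0.5122, 0.8525, -0.1045]
J4: z=[0.8195, -0.4487, 0.3564] o=[0.3788, 0.9019, 1.0196] → [0.0742, -0.0426, -0.2242, 0.8195, -0.4487, 0.3564]
V = J·q̇ = [0.2420, -1.1107, -0.1659, 0.8161, 0.0859, -0.6735]

0.2420 -1.1107 -0.1659 0.8161 0.0859 -0.6735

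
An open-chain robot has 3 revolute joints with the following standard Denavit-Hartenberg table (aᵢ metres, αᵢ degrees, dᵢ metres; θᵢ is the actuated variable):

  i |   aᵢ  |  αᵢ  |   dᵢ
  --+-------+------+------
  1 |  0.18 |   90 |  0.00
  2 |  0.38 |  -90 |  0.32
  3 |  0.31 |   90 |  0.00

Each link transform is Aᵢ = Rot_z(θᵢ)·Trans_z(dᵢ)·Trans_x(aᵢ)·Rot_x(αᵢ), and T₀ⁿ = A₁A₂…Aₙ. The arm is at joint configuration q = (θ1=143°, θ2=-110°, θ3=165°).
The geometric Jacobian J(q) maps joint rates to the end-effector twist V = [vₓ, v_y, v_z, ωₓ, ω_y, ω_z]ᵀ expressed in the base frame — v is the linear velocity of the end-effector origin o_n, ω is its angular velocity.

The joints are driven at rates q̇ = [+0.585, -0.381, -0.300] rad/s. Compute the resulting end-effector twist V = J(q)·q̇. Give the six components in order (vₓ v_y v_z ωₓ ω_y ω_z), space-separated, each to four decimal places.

o_n = [0.0225, 0.2832, -0.0757]
J₁: ẑ×o_n = [-0.2832, 0.0225, 0.0000], ω = ẑ
J2: z=[0.6018, 0.7986, 0.0000] o=[-0.1438, 0.1083, 0.0000] → [-0.0605, 0.0456, -0.0276, 0.6018, 0.7986, 0.0000]
J3: z=[-0.7505, 0.5655, -0.3420] o=[0.1526, 0.2857, -0.3571] → [0.1583, 0.2557, 0.0754, -0.7505, 0.5655, -0.3420]
V = J·q̇ = [-0.1901, -0.0809, -0.0121, -0.0041, -0.4739, 0.6876]

-0.1901 -0.0809 -0.0121 -0.0041 -0.4739 0.6876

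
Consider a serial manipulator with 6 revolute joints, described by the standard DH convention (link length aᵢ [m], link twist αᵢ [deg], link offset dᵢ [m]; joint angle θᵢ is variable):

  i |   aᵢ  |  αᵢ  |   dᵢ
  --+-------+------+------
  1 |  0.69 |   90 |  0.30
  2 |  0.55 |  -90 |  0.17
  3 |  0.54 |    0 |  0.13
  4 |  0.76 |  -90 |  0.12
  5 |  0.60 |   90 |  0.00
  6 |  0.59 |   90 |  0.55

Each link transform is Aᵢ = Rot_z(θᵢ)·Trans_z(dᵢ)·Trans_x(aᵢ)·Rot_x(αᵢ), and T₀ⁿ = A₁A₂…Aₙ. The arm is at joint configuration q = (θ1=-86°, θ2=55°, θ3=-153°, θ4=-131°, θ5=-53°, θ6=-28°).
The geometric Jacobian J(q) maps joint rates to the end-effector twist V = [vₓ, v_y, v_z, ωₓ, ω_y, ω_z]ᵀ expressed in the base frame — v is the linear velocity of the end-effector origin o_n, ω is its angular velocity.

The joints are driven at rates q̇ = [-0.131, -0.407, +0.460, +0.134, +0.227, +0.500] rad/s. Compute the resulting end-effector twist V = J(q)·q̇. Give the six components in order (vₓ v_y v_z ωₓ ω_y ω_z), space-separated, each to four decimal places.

o_n = [0.4694, 0.2208, 1.6205]
J₁: ẑ×o_n = [-0.2208, 0.4694, 0.0000], ω = ẑ
J2: z=[-0.9976, -0.0698, 0.0000] o=[0.0481, -0.6883, 0.3000] → [-0.0921, 1.3173, -0.8775, -0.9976, -0.0698, 0.0000]
J3: z=[-0.0571, 0.8172, 0.5736] o=[-0.0994, -1.0149, 0.7505] → [0.0022, 0.3760, -0.5354, -0.0571, 0.8172, 0.5736]
J4: z=[-0.0571, 0.8172, 0.5736] o=[-0.3707, -0.6504, 0.4310] → [0.4724, 0.5498, -0.7362, -0.0571, 0.8172, 0.5736]
J5: z=[0.2025, 0.5721, -0.7948] o=[0.3654, -0.6061, 0.6504] → [1.2122, -0.2791, 0.1080, 0.2025, 0.5721, -0.7948]
J6: z=[-0.8151, 0.5483, 0.1869] o=[0.6911, -0.2401, 0.9968] → [0.2558, 0.4670, -0.2541, -0.8151, 0.5483, 0.1869]
V = J·q̇ = [0.5338, -0.1809, -0.0904, 0.0105, 0.9178, 0.1227]

0.5338 -0.1809 -0.0904 0.0105 0.9178 0.1227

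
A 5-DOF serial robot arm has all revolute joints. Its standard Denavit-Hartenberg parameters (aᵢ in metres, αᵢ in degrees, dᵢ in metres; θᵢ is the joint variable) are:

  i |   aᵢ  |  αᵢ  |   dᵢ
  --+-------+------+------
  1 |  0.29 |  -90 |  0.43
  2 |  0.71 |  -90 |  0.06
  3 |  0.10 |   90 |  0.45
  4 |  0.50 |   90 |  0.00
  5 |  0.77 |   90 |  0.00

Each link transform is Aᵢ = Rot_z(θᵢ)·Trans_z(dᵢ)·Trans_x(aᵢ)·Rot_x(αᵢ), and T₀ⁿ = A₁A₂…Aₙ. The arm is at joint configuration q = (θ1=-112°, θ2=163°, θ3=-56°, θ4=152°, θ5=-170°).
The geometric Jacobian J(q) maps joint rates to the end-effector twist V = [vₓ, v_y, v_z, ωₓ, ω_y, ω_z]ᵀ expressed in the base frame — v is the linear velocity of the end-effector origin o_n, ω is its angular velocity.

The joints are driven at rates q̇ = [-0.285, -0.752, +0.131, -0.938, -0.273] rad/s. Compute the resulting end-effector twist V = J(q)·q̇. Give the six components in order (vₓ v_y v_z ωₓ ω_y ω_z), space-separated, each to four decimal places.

0.0960 -0.3713 -0.9595 -1.0412 1.1141 -0.5966

o_n = [0.5256, 0.6144, 0.4507]
J₁: ẑ×o_n = [-0.6144, 0.5256, 0.0000], ω = ẑ
J2: z=[0.9272, -0.3746, 0.0000] o=[-0.1086, -0.2689, 0.4300] → [-0.0078, -0.0192, 1.0565, 0.9272, -0.3746, 0.0000]
J3: z=[0.1095, 0.2711, 0.9563] o=[0.2013, 0.3382, 0.2224] → [-0.2022, 0.2851, -0.0577, 0.1095, 0.2711, 0.9563]
J4: z=[0.2215, -0.9446, 0.2424] o=[0.3475, 0.4787, 0.6364] → [0.1425, 0.0843, 0.1983, 0.2215, -0.9446, 0.2424]
J5: z=[0.5516, 0.3263, 0.7676] o=[-0.0545, 0.4605, 0.9331] → [-0.2755, 0.7114, -0.1045, 0.5516, 0.3263, 0.7676]
V = J·q̇ = [0.0960, -0.3713, -0.9595, -1.0412, 1.1141, -0.5966]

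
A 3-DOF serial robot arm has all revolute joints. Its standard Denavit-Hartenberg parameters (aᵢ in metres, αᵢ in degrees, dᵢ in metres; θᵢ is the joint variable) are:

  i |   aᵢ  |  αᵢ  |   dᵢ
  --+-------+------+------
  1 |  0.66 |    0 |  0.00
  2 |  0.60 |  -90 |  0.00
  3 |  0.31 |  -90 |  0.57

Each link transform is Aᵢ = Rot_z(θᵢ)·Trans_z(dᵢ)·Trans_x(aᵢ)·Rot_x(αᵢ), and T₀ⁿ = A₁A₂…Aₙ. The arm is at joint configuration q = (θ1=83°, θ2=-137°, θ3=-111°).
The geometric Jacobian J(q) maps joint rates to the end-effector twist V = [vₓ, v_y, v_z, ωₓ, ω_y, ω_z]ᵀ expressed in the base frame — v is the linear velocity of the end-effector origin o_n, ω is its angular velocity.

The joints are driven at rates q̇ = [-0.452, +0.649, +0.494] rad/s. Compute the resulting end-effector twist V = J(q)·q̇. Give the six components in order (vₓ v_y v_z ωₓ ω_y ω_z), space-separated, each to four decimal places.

o_n = [0.8289, 0.5946, 0.2894]
J₁: ẑ×o_n = [-0.5946, 0.8289, 0.0000], ω = ẑ
J2: z=[0.0000, 0.0000, 1.0000] o=[0.0804, 0.6551, 0.0000] → [0.0605, 0.7485, -0.0000, 0.0000, 0.0000, 1.0000]
J3: z=[0.8090, 0.5878, 0.0000] o=[0.4331, 0.1697, 0.0000] → [0.1701, -0.2341, 0.1111, 0.8090, 0.5878, 0.0000]
V = J·q̇ = [0.3920, -0.0046, 0.0549, 0.3997, 0.2904, 0.1970]

0.3920 -0.0046 0.0549 0.3997 0.2904 0.1970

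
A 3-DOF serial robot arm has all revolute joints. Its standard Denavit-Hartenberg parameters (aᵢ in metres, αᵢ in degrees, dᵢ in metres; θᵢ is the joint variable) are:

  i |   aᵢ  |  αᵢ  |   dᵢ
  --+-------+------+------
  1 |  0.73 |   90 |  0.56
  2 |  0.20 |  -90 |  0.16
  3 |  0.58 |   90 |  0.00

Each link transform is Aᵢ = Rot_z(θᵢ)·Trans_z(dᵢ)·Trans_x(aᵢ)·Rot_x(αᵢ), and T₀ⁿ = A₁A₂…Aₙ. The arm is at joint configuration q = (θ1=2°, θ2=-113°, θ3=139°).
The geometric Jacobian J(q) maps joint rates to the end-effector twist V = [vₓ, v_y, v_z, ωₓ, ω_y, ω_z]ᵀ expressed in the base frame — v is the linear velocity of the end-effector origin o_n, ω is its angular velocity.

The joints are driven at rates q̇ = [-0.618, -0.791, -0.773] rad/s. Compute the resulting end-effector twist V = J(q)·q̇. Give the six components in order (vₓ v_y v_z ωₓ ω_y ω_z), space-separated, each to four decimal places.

o_n = [0.8147, 0.2491, 0.7788]
J₁: ẑ×o_n = [-0.2491, 0.8147, 0.0000], ω = ẑ
J2: z=[0.0349, -0.9994, 0.0000] o=[0.7296, 0.0255, 0.5600] → [-0.2187, -0.0076, 0.0929, 0.0349, -0.9994, 0.0000]
J3: z=[0.9199, 0.0321, -0.3907] o=[0.6570, -0.1372, 0.3759] → [0.1639, -0.4323, 0.3503, 0.9199, 0.0321, -0.3907]
V = J·q̇ = [0.2003, -0.1633, -0.3442, -0.7387, 0.7657, -0.3160]

0.2003 -0.1633 -0.3442 -0.7387 0.7657 -0.3160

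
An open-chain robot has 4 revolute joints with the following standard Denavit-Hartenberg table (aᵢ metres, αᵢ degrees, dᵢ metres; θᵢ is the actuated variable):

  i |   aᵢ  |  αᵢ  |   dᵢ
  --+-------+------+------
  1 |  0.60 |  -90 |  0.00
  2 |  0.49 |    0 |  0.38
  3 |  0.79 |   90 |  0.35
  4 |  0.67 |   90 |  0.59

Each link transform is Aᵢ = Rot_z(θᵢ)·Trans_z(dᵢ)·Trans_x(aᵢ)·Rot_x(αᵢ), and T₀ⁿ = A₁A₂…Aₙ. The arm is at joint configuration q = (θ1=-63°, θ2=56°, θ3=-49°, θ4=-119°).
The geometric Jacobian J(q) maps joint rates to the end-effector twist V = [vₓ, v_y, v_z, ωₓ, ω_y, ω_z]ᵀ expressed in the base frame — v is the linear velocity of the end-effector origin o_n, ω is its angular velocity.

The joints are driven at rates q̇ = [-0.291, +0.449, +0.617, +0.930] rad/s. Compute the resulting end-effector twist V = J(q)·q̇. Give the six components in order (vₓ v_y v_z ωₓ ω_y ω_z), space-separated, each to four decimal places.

o_n = [0.7674, -1.1888, 0.1227]
J₁: ẑ×o_n = [1.1888, 0.7674, -0.0000], ω = ẑ
J2: z=[0.8910, 0.4540, 0.0000] o=[0.2724, -0.5346, 0.0000] → [0.0557, -0.1093, -0.8076, 0.8910, 0.4540, 0.0000]
J3: z=[0.8910, 0.4540, 0.0000] o=[0.7354, -0.6062, -0.4062] → [0.2401, -0.4713, -0.5336, 0.8910, 0.4540, 0.0000]
J4: z=[0.0553, -0.1086, 0.9925] o=[1.4032, -1.1460, -0.5025] → [-0.0254, -0.6657, -0.0714, 0.0553, -0.1086, 0.9925]
V = J·q̇ = [-0.1964, -1.1823, -0.7583, 1.0013, 0.3830, 0.6321]

-0.1964 -1.1823 -0.7583 1.0013 0.3830 0.6321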